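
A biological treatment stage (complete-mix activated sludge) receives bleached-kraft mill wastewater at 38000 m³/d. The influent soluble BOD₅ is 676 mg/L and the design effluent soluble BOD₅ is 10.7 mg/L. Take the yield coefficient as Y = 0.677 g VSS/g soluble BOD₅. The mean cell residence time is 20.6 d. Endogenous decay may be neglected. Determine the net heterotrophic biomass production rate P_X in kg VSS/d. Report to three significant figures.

P_X ≈ 17100 kg VSS/d

No decay correction is needed, so Y_obs = Y = 0.677.
Substrate removed = Q·(S₀ − S) = 38000 m³/d × (676 − 10.7) g/m³ = 2.53×10^7 g/d = 25281 kg/d.
So the net sludge growth is P_X = 0.6770 × 25281 = 17116 kg VSS/d.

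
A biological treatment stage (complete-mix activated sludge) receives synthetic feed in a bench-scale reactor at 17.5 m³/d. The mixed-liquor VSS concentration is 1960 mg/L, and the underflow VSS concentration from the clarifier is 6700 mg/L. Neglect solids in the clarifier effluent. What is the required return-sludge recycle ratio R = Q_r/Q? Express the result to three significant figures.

R ≈ 0.414

Mass balance around the secondary clarifier (neglecting effluent solids): R = X / (X_r − X) = 1960 / (6700 − 1960) = 0.4135.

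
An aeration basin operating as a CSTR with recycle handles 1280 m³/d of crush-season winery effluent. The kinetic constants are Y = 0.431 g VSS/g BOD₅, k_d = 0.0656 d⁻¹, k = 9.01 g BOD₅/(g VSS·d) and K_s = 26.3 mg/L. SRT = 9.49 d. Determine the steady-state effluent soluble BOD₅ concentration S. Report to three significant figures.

Effluent substrate depends only on kinetics and SRT: S = K_s(1 + k_d θ_c) / [θ_c(Yk − k_d) − 1] = 26.3 × (1 + 0.0656 × 9.49) / [9.49 × (0.431 × 9.01 − 0.0656) − 1] = 42.67 / 35.23 = 1.211 mg/L.

S ≈ 1.21 mg/L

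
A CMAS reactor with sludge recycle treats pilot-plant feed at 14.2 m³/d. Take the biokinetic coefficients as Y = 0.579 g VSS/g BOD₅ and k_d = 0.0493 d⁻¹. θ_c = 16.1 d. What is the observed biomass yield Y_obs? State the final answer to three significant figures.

Y_obs = Y / (1 + k_d θ_c) = 0.579 / (1 + 0.0493 × 16.1) = 0.579 / 1.794 = 0.3228.

Y_obs ≈ 0.323 g VSS/g BOD₅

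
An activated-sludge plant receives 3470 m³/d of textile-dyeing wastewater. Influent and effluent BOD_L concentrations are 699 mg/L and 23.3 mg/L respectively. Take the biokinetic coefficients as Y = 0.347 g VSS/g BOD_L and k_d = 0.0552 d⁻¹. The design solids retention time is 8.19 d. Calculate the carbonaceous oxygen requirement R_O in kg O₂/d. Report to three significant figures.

Correct the yield for decay: Y_obs = Y/(1 + k_d θ_c) = 0.347 / (1 + 0.0552 × 8.19) = 0.347 / 1.452 = 0.2390.
Q·(S₀ − S) = 3470 × (699 − 23.3) × 10⁻³ = 2345 kg/d removed.
Biomass synthesised: P_X = Y_obs × 2345 = 560.3 kg VSS/d.
R_O = Q·ΔS − 1.42 P_X = 2345 − 795.6 = 1549 kg O₂/d.

R_O ≈ 1550 kg O₂/d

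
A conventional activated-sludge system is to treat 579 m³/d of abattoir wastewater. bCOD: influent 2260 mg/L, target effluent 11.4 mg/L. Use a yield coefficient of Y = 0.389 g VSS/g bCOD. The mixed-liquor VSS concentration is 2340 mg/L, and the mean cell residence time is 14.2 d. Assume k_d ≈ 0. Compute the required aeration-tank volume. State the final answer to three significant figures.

V ≈ 3070 m³

Biomass mass balance (decay neglected): V·X = Y·Q·(S₀ − S)·θ_c, so V = 0.389 × 579 × (2260 − 11.4) × 14.2 / 2340 = 3073 m³.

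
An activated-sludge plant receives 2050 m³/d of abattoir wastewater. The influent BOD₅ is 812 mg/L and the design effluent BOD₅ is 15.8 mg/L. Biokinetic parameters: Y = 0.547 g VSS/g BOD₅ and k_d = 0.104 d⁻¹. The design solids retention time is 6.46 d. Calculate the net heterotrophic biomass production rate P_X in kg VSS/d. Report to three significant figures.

The observed yield is Y_obs = Y/(1 + k_d·θ_c) = 0.547 / (1 + 0.104 × 6.46) = 0.547 / 1.672 = 0.3272 g VSS per g BOD₅ removed.
Substrate removed = Q·(S₀ − S) = 2050 m³/d × (812 − 15.8) g/m³ = 1.63×10^6 g/d = 1632 kg/d.
So the net sludge growth is P_X = 0.3272 × 1632 = 534.0 kg VSS/d.

P_X ≈ 534 kg VSS/d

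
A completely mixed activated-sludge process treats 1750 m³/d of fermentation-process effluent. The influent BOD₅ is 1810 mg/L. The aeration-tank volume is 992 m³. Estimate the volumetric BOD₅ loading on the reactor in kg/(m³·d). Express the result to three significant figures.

L_v ≈ 3.19 kg BOD₅/(m³·d)

L_v = Q S₀ / V = 1750 × 1810 × 10⁻³ / 992.0 = 3.193 kg/(m³·d).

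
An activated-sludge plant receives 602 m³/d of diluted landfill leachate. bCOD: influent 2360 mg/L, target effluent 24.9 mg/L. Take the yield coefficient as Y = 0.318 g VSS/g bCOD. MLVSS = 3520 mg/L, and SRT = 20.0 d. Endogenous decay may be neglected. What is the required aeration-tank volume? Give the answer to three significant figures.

V ≈ 2540 m³

V·X = Y·Q·ΔS·θ_c gives V = 0.318 × 602 × (2360 − 24.9) × 20.0 / 3520 = 2540 m³.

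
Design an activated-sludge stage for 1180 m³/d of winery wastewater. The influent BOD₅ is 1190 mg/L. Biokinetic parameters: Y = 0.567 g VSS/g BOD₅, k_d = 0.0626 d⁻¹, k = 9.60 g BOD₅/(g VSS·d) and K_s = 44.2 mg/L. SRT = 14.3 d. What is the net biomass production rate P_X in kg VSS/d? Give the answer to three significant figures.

From the Monod/SRT balance for a CMAS, S = K_s·(1+k_d θ_c)/[θ_c·(Y k − k_d) − 1] = 44.2 × (1 + 0.0626 × 14.3) / [14.3 × (0.567 × 9.60 − 0.0626) − 1] = 83.77 / 75.94 = 1.103 mg/L.
Correct the yield for decay: Y_obs = Y/(1 + k_d θ_c) = 0.567 / (1 + 0.0626 × 14.3) = 0.567 / 1.895 = 0.2992.
Mass of BOD₅ removed per day: Q(S₀ − S) = 1180 × 1189 g/m³ = 1403 kg/d.
Net biomass production P_X = Y_obs × Q·(S₀ − S) = 0.2992 × 1403 = 419.7 kg VSS/d.

P_X ≈ 420 kg VSS/d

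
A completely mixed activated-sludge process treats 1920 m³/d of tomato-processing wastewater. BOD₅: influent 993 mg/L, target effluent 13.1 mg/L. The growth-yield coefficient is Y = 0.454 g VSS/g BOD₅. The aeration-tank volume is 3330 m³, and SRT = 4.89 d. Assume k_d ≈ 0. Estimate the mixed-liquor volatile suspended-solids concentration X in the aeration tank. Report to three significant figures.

X ≈ 1250 mg/L

Without decay, X = Y Q (S₀−S) θ_c / V = 0.454 × 1920 × (993 − 13.1) × 4.89 / 3330 = 1254 mg/L.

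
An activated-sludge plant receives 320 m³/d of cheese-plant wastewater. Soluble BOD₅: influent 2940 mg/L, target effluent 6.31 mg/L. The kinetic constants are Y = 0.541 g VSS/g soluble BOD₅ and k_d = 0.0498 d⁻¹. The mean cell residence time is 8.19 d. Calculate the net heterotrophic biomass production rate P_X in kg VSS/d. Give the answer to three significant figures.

Observed yield with endogenous decay: Y_obs = Y / (1 + k_d·θ_c) = 0.541 / (1 + 0.0498 × 8.19) = 0.541 / 1.408 = 0.3843 g VSS/g soluble BOD₅.
Mass of soluble BOD₅ removed per day: Q(S₀ − S) = 320 × 2934 g/m³ = 938.8 kg/d.
Net biomass production P_X = Y_obs × Q·(S₀ − S) = 0.3843 × 938.8 = 360.7 kg VSS/d.

P_X ≈ 361 kg VSS/d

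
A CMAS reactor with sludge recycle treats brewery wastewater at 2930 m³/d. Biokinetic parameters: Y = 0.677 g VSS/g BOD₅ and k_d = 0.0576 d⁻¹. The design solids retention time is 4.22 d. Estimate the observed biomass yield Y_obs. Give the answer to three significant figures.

The observed yield is Y_obs = Y/(1 + k_d·θ_c) = 0.677 / (1 + 0.0576 × 4.22) = 0.677 / 1.243 = 0.5446 g VSS per g BOD₅ removed.

Y_obs ≈ 0.545 g VSS/g BOD₅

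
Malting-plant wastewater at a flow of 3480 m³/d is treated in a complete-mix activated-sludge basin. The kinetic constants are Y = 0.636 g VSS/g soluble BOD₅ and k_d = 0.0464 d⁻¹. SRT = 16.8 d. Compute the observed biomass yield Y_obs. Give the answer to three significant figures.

Y_obs ≈ 0.357 g VSS/g soluble BOD₅

The observed yield is Y_obs = Y/(1 + k_d·θ_c) = 0.636 / (1 + 0.0464 × 16.8) = 0.636 / 1.780 = 0.3574 g VSS per g soluble BOD₅ removed.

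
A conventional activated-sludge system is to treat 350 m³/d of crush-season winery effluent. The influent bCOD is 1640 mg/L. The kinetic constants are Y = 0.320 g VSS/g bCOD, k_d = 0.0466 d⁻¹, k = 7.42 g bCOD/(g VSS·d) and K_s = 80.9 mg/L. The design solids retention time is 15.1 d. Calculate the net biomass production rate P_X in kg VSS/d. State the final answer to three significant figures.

Effluent substrate depends only on kinetics and SRT: S = K_s(1 + k_d θ_c) / [θ_c(Yk − k_d) − 1] = 80.9 × (1 + 0.0466 × 15.1) / [15.1 × (0.320 × 7.42 − 0.0466) − 1] = 137.8 / 34.15 = 4.036 mg/L.
Y_obs = Y / (1 + k_d θ_c) = 0.320 / (1 + 0.0466 × 15.1) = 0.320 / 1.704 = 0.1878.
Q·(S₀ − S) = 350 × (1640 − 4.04) × 10⁻³ = 572.6 kg/d removed.
Biomass produced: P_X = Y_obs·Q·ΔS = 0.1878 × 572.6 ≈ 107.5 kg VSS/d.

P_X ≈ 108 kg VSS/d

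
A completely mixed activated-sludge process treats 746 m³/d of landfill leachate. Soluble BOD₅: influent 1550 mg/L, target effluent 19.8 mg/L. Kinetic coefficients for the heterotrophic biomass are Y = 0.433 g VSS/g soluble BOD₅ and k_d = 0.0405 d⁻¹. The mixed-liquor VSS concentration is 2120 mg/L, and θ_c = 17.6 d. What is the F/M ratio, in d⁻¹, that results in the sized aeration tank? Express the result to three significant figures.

Steady-state biomass mass balance: V·X·(1 + k_d·θ_c) = Y·Q·(S₀ − S)·θ_c, so V = 0.433 × 746 × (1550 − 19.8) × 17.6 / [2120 × (1 + 0.0405 × 17.6)] = 8.7×10^6 / 3631 = 2396 m³.
F/M = Q·S₀ / (V·X) = 746 × 1550 / (2396 × 2120) = 0.2277 g soluble BOD₅·(g VSS·d)⁻¹.

F/M ≈ 0.228 d⁻¹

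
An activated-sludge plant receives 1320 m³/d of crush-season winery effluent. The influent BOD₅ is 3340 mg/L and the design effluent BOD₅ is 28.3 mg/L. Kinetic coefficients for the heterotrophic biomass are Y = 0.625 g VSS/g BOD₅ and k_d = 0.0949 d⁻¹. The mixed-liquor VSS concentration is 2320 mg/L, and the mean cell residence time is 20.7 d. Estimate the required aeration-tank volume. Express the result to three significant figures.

V ≈ 8220 m³

From the SRT design equation V = Y Q (S₀−S) θ_c / [X (1 + k_d θ_c)] = 0.625 × 1320 × (3340 − 28.3) × 20.7 / [2320 × (1 + 0.0949 × 20.7)] = 5.66×10^7 / 6877 = 8223 m³.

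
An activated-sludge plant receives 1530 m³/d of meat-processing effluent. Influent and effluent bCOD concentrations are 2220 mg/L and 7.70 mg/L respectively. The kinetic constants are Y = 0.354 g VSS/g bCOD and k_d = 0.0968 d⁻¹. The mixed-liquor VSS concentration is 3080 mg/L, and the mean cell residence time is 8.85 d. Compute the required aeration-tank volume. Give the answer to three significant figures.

Rearranging the biomass balance for a CMAS with decay, V = Y·Q·ΔS·θ_c / [X·(1+k_d θ_c)] = 0.354 × 1530 × (2220 − 7.70) × 8.85 / [3080 × (1 + 0.0968 × 8.85)] = 1.06×10^7 / 5719 = 1854 m³.

V ≈ 1850 m³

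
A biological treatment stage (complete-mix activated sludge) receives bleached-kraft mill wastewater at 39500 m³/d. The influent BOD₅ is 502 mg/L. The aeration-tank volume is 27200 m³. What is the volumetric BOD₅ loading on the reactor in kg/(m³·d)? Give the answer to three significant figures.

L_v = Q S₀ / V = 39500 × 502 × 10⁻³ / 27200 = 0.7290 kg/(m³·d).

L_v ≈ 0.729 kg BOD₅/(m³·d)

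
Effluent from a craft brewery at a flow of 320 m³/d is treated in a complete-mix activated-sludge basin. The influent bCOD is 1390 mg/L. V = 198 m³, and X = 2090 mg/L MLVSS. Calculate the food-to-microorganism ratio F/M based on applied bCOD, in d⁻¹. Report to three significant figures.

F/M ≈ 1.07 d⁻¹

F/M = Q·S₀ / (V·X) = 320 × 1390 / (198.0 × 2090) = 1.075 g bCOD·(g VSS·d)⁻¹.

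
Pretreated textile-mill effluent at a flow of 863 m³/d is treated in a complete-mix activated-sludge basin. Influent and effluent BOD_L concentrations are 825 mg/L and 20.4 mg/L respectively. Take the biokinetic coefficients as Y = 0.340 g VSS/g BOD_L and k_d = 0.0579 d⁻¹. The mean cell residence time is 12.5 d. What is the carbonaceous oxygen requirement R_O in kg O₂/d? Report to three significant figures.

Observed yield with endogenous decay: Y_obs = Y / (1 + k_d·θ_c) = 0.340 / (1 + 0.0579 × 12.5) = 0.340 / 1.724 = 0.1972 g VSS/g BOD_L.
Mass of BOD_L removed per day: Q(S₀ − S) = 863 × 804.6 g/m³ = 694.4 kg/d.
P_X = Y_obs·Q·(S₀ − S) = 0.1972 × 694.4 = 137.0 kg VSS/d.
R_O = Q·(S₀ − S) − 1.42·P_X = 694.4 − 1.42 × 137.0 = 499.9 kg O₂/d.

R_O ≈ 500 kg O₂/d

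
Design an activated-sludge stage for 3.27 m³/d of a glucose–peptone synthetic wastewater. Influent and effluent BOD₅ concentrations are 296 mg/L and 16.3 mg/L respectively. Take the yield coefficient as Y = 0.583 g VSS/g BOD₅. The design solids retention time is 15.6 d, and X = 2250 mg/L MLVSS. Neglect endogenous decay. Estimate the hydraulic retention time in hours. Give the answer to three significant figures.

V·X = Y·Q·ΔS·θ_c gives V = 0.583 × 3.27 × (296 − 16.3) × 15.6 / 2250 = 3.697 m³.
HRT = V/Q = 3.697 m³ / 3.27 m³·d⁻¹ = 1.131 d × 24 = 27.13 h.

τ ≈ 27.1 h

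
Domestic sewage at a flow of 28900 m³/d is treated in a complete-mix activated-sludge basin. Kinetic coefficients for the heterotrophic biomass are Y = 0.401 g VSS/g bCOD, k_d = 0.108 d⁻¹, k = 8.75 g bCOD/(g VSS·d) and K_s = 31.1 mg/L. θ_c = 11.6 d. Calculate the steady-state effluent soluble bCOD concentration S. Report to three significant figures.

From the Monod/SRT balance for a CMAS, S = K_s·(1+k_d θ_c)/[θ_c·(Y k − k_d) − 1] = 31.1 × (1 + 0.108 × 11.6) / [11.6 × (0.401 × 8.75 − 0.108) − 1] = 70.06 / 38.45 = 1.822 mg/L.

S ≈ 1.82 mg/L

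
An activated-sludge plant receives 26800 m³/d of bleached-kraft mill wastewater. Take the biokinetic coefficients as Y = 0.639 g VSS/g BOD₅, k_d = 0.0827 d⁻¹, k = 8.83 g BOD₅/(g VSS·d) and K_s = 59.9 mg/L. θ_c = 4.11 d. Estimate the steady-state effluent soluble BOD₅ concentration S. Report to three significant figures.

For a completely mixed reactor with recycle the Lawrence–McCarty relation gives S = K_s·(1 + k_d·θ_c) / [θ_c·(Y·k − k_d) − 1] = 59.9 × (1 + 0.0827 × 4.11) / [4.11 × (0.639 × 8.83 − 0.0827) − 1] = 80.26 / 21.85 = 3.673 mg/L.

S ≈ 3.67 mg/L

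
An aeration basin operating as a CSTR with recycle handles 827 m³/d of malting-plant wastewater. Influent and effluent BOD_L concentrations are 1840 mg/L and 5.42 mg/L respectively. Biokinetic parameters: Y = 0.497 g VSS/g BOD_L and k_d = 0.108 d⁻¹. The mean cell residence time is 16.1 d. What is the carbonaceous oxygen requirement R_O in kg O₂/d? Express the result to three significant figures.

R_O ≈ 1130 kg O₂/d

Observed yield with endogenous decay: Y_obs = Y / (1 + k_d·θ_c) = 0.497 / (1 + 0.108 × 16.1) = 0.497 / 2.739 = 0.1815 g VSS/g BOD_L.
Q·(S₀ − S) = 827 × (1840 − 5.42) × 10⁻³ = 1517 kg/d removed.
P_X = Y_obs·Q·(S₀ − S) = 0.1815 × 1517 = 275.3 kg VSS/d.
Carbonaceous O₂ demand = substrate oxidised − cell-mass equivalent = 1517 − 1.42 × 275.3 = 1126 kg O₂/d.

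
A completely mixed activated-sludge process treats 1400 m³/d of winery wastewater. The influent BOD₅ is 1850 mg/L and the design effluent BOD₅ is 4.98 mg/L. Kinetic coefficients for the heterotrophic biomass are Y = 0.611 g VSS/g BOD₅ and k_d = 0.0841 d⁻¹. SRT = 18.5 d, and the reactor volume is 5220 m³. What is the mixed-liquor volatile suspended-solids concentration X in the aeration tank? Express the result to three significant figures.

X ≈ 2190 mg/L

Solving the biomass balance for X: X = Y Q (S₀−S) θ_c / [V (1+k_d θ_c)] = 0.611 × 1400 × (1850 − 4.98) × 18.5 / [5220 × (1 + 0.0841 × 18.5)] = 2188 mg/L.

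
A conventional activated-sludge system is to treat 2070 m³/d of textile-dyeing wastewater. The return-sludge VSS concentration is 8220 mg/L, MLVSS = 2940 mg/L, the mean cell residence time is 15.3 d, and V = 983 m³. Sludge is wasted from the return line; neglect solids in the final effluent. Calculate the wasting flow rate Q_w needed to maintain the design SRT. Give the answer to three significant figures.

θ_c = V·X/(Q_w·X_r) when wasting from the recycle, so Q_w = V·X/(θ_c·X_r) = 983.0 × 2940 / (15.3 × 8220) = 22.98 m³/d.

Q_w ≈ 23.0 m³/d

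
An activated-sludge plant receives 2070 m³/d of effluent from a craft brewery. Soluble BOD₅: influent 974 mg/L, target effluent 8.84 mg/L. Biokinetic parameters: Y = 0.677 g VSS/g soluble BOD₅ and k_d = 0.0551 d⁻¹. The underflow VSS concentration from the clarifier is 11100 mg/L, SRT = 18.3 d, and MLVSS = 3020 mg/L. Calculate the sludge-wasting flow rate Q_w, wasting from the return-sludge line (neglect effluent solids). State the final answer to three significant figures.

Steady-state biomass mass balance: V·X·(1 + k_d·θ_c) = Y·Q·(S₀ − S)·θ_c, so V = 0.677 × 2070 × (974 − 8.84) × 18.3 / [3020 × (1 + 0.0551 × 18.3)] = 2.48×10^7 / 6065 = 4081 m³.
Q_w = (V·X)/(θ_c X_r) = 4081 × 3020 / (18.3 × 11100) = 60.67 m³/d.

Q_w ≈ 60.7 m³/d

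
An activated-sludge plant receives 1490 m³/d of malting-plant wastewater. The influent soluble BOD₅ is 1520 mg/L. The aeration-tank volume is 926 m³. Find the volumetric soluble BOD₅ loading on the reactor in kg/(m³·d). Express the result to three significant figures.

L_v = Q S₀ / V = 1490 × 1520 × 10⁻³ / 926.0 = 2.446 kg/(m³·d).

L_v ≈ 2.45 kg soluble BOD₅/(m³·d)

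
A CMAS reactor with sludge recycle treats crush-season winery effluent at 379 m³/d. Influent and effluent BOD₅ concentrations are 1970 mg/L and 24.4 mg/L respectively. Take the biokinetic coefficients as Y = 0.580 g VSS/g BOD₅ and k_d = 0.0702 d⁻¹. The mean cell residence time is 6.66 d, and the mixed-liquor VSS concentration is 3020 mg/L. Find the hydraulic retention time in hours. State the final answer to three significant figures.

τ ≈ 40.7 h

Rearranging the biomass balance for a CMAS with decay, V = Y·Q·ΔS·θ_c / [X·(1+k_d θ_c)] = 0.580 × 379 × (1970 − 24.4) × 6.66 / [3020 × (1 + 0.0702 × 6.66)] = 2.85×10^6 / 4432 = 642.7 m³.
τ = V/Q = 642.7/379 = 1.696 d, or 40.70 h.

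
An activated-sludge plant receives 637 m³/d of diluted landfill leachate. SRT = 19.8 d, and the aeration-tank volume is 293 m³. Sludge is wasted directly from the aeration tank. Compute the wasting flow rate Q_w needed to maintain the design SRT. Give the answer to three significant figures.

Q_w ≈ 14.8 m³/d

With mixed-liquor wasting, θ_c = V/Q_w, so Q_w = V/θ_c = 293.0/19.8 = 14.80 m³/d.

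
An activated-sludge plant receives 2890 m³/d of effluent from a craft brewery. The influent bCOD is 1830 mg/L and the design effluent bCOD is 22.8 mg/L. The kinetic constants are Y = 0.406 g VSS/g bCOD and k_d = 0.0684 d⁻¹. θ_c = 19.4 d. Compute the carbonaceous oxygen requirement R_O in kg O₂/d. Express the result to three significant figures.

R_O ≈ 3930 kg O₂/d

Y_obs = Y / (1 + k_d θ_c) = 0.406 / (1 + 0.0684 × 19.4) = 0.406 / 2.327 = 0.1745.
Substrate removed = Q·(S₀ − S) = 2890 m³/d × (1830 − 22.8) g/m³ = 5.22×10^6 g/d = 5223 kg/d.
P_X = Y_obs·Q·(S₀ − S) = 0.1745 × 5223 = 911.3 kg VSS/d.
R_O = Q·(S₀ − S) − 1.42·P_X = 5223 − 1.42 × 911.3 = 3929 kg O₂/d.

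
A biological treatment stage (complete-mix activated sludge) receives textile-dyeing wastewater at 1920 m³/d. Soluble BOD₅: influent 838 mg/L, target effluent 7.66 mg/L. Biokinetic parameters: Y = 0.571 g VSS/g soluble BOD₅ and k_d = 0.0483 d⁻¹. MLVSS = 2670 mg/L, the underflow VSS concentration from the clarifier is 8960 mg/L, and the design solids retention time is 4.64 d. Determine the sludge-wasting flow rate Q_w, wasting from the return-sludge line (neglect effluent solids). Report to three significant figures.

Steady-state biomass mass balance: V·X·(1 + k_d·θ_c) = Y·Q·(S₀ − S)·θ_c, so V = 0.571 × 1920 × (838 − 7.66) × 4.64 / [2670 × (1 + 0.0483 × 4.64)] = 4.22×10^6 / 3268 = 1292 m³.
Wasting from the return line (neglecting effluent solids): Q_w = V·X / (θ_c·X_r) = 1292 × 2670 / (4.64 × 8960) = 83.00 m³/d.

Q_w ≈ 83.0 m³/d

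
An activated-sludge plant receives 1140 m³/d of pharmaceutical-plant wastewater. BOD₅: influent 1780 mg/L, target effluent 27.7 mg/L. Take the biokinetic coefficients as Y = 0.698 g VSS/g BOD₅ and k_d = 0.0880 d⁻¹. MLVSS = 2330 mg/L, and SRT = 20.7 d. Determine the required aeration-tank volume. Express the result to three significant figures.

Steady-state biomass mass balance: V·X·(1 + k_d·θ_c) = Y·Q·(S₀ − S)·θ_c, so V = 0.698 × 1140 × (1780 − 27.7) × 20.7 / [2330 × (1 + 0.0880 × 20.7)] = 2.89×10^7 / 6574 = 4390 m³.

V ≈ 4390 m³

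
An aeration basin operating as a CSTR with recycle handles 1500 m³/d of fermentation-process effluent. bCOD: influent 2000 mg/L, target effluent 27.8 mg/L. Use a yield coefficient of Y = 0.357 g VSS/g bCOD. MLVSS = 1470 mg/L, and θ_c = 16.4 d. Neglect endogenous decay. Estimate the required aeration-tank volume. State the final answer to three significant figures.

Biomass mass balance (decay neglected): V·X = Y·Q·(S₀ − S)·θ_c, so V = 0.357 × 1500 × (2000 − 27.8) × 16.4 / 1470 = 11782 m³.

V ≈ 11800 m³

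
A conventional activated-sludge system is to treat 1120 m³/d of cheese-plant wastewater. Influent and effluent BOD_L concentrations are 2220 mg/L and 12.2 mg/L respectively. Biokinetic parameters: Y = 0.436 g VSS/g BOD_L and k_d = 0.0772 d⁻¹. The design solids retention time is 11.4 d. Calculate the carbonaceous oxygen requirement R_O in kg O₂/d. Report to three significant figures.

Correct the yield for decay: Y_obs = Y/(1 + k_d θ_c) = 0.436 / (1 + 0.0772 × 11.4) = 0.436 / 1.880 = 0.2319.
ΔS = 2220 − 12.2 = 2208 mg/L, so the substrate removal rate is 1120 × 2208/1000 = 2473 kg BOD_L/d.
Net sludge production P_X = 0.2319 × 2473 = 573.4 kg VSS/d.
Carbonaceous O₂ demand = substrate oxidised − cell-mass equivalent = 2473 − 1.42 × 573.4 = 1658 kg O₂/d.

R_O ≈ 1660 kg O₂/d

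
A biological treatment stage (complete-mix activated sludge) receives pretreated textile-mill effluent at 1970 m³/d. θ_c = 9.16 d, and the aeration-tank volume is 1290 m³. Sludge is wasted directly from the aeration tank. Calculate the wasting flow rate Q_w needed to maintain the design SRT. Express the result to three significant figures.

Q_w ≈ 141 m³/d

Wasting from the aeration tank: Q_w = V / θ_c = 1290 / 9.16 = 140.8 m³/d.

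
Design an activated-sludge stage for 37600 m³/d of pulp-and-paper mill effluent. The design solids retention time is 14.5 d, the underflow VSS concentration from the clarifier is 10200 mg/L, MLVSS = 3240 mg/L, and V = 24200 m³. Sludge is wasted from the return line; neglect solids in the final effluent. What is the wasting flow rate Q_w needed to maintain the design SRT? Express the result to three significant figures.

Wasting from the return line (neglecting effluent solids): Q_w = V·X / (θ_c·X_r) = 24200 × 3240 / (14.5 × 10200) = 530.1 m³/d.

Q_w ≈ 530 m³/d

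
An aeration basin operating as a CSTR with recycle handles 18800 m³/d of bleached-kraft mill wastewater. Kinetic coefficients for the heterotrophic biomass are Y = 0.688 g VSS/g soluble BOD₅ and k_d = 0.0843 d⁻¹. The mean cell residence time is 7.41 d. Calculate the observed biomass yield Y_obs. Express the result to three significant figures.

The observed yield is Y_obs = Y/(1 + k_d·θ_c) = 0.688 / (1 + 0.0843 × 7.41) = 0.688 / 1.625 = 0.4235 g VSS per g soluble BOD₅ removed.

Y_obs ≈ 0.423 g VSS/g soluble BOD₅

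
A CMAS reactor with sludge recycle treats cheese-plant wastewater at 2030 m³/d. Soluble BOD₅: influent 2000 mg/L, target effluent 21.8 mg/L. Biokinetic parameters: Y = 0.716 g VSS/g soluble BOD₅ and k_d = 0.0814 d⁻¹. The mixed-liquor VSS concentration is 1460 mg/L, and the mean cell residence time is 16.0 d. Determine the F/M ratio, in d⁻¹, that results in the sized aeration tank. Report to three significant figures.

Rearranging the biomass balance for a CMAS with decay, V = Y·Q·ΔS·θ_c / [X·(1+k_d θ_c)] = 0.716 × 2030 × (2000 − 21.8) × 16.0 / [1460 × (1 + 0.0814 × 16.0)] = 4.6×10^7 / 3362 = 13686 m³.
F/M = applied load / biomass = Q·S₀/(V·X) = 2030 × 2000 / (13686 × 1460) = 0.2032 d⁻¹.

F/M ≈ 0.203 d⁻¹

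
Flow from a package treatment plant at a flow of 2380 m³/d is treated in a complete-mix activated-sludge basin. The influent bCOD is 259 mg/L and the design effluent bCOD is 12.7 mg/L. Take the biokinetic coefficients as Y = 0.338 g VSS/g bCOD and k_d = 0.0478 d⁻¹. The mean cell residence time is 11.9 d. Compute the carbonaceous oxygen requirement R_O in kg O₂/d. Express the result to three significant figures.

Y_obs = Y / (1 + k_d θ_c) = 0.338 / (1 + 0.0478 × 11.9) = 0.338 / 1.569 = 0.2154.
Q·(S₀ − S) = 2380 × (259 − 12.7) × 10⁻³ = 586.2 kg/d removed.
P_X = Y_obs·Q·(S₀ − S) = 0.2154 × 586.2 = 126.3 kg VSS/d.
R_O = Q·ΔS − 1.42 P_X = 586.2 − 179.3 = 406.9 kg O₂/d.

R_O ≈ 407 kg O₂/d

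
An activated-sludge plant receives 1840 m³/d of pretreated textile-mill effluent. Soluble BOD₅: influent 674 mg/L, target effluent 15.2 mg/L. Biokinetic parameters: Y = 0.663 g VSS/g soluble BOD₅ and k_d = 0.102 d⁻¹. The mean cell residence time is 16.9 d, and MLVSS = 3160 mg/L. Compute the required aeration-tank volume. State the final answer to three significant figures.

V ≈ 1580 m³

Steady-state biomass mass balance: V·X·(1 + k_d·θ_c) = Y·Q·(S₀ − S)·θ_c, so V = 0.663 × 1840 × (674 − 15.2) × 16.9 / [3160 × (1 + 0.102 × 16.9)] = 1.36×10^7 / 8607 = 1578 m³.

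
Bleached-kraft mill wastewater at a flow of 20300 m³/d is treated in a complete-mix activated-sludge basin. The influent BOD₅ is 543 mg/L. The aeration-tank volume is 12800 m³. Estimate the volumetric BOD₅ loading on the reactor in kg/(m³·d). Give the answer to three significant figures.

L_v ≈ 0.861 kg BOD₅/(m³·d)

L_v = Q S₀ / V = 20300 × 543 × 10⁻³ / 12800 = 0.8612 kg/(m³·d).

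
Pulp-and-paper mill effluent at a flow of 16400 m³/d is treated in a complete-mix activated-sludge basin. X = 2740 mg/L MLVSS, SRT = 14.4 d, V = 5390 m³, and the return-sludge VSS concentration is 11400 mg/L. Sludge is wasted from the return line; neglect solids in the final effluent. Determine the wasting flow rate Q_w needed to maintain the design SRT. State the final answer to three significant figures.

Q_w ≈ 90.0 m³/d

θ_c = V·X/(Q_w·X_r) when wasting from the recycle, so Q_w = V·X/(θ_c·X_r) = 5390 × 2740 / (14.4 × 11400) = 89.96 m³/d.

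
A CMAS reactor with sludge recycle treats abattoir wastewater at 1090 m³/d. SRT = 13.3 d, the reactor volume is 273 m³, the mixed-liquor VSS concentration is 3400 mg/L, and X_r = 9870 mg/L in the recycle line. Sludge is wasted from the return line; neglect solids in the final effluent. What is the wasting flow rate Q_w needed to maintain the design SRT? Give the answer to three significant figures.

Q_w = (V·X)/(θ_c X_r) = 273.0 × 3400 / (13.3 × 9870) = 7.071 m³/d.

Q_w ≈ 7.07 m³/d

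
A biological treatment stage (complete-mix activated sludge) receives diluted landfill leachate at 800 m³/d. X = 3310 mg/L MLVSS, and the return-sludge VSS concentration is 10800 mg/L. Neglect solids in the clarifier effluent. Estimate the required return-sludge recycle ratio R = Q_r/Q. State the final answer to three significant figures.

R ≈ 0.442

Mass balance around the secondary clarifier (neglecting effluent solids): R = X / (X_r − X) = 3310 / (10800 − 3310) = 0.4419.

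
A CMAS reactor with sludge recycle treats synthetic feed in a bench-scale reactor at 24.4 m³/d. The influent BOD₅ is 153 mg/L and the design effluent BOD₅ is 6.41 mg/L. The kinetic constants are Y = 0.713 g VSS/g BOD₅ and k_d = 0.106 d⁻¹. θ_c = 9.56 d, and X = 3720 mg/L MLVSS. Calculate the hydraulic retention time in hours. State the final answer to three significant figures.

τ ≈ 3.20 h

From the SRT design equation V = Y Q (S₀−S) θ_c / [X (1 + k_d θ_c)] = 0.713 × 24.4 × (153 − 6.41) × 9.56 / [3720 × (1 + 0.106 × 9.56)] = 2.44×10^4 / 7490 = 3.255 m³.
τ = V/Q = 3.255/24.4 = 0.1334 d, or 3.202 h.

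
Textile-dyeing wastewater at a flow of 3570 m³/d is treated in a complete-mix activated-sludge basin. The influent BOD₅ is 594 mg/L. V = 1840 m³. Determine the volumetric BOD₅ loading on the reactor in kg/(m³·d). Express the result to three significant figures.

L_v = Q S₀ / V = 3570 × 594 × 10⁻³ / 1840 = 1.152 kg/(m³·d).

L_v ≈ 1.15 kg BOD₅/(m³·d)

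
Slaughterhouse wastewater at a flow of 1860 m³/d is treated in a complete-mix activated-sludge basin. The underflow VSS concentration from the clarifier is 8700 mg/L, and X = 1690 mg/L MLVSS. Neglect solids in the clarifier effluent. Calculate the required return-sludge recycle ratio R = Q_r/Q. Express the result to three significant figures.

R ≈ 0.241

Solids balance on the clarifier gives (1+R)X = R·X_r, so R = X/(X_r − X) = 1690 / (8700 − 1690) = 0.2411.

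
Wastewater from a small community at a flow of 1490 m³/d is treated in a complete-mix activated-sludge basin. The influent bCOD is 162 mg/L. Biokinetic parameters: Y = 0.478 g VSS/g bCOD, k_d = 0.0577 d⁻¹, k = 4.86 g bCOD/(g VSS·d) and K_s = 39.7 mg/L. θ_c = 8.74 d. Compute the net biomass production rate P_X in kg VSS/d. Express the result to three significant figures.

Effluent substrate depends only on kinetics and SRT: S = K_s(1 + k_d θ_c) / [θ_c(Yk − k_d) − 1] = 39.7 × (1 + 0.0577 × 8.74) / [8.74 × (0.478 × 4.86 − 0.0577) − 1] = 59.72 / 18.80 = 3.177 mg/L.
Correct the yield for decay: Y_obs = Y/(1 + k_d θ_c) = 0.478 / (1 + 0.0577 × 8.74) = 0.478 / 1.504 = 0.3178.
Q·(S₀ − S) = 1490 × (162 − 3.18) × 10⁻³ = 236.6 kg/d removed.
Biomass produced: P_X = Y_obs·Q·ΔS = 0.3178 × 236.6 ≈ 75.19 kg VSS/d.

P_X ≈ 75.2 kg VSS/d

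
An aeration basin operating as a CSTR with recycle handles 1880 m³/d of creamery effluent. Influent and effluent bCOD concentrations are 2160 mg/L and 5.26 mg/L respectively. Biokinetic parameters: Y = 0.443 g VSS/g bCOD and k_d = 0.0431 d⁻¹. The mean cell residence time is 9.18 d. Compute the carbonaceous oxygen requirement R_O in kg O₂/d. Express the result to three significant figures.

Y_obs = Y / (1 + k_d θ_c) = 0.443 / (1 + 0.0431 × 9.18) = 0.443 / 1.396 = 0.3174.
Mass of bCOD removed per day: Q(S₀ − S) = 1880 × 2155 g/m³ = 4051 kg/d.
Biomass synthesised: P_X = Y_obs × 4051 = 1286 kg VSS/d.
R_O = Q·ΔS − 1.42 P_X = 4051 − 1826 = 2225 kg O₂/d.

R_O ≈ 2230 kg O₂/d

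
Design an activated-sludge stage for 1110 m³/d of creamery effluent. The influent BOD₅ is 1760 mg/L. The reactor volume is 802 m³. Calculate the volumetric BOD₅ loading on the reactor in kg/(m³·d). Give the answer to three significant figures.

L_v ≈ 2.44 kg BOD₅/(m³·d)

Volumetric loading L_v = Q·S₀ / V = 1110 × 1760 g/m³ / 802.0 m³ = 2436 g/(m³·d) = 2.436 kg BOD₅/(m³·d).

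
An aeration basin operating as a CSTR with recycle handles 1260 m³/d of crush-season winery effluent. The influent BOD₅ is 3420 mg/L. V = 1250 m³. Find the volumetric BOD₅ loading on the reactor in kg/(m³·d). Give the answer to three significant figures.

L_v ≈ 3.45 kg BOD₅/(m³·d)

L_v = Q S₀ / V = 1260 × 3420 × 10⁻³ / 1250 = 3.447 kg/(m³·d).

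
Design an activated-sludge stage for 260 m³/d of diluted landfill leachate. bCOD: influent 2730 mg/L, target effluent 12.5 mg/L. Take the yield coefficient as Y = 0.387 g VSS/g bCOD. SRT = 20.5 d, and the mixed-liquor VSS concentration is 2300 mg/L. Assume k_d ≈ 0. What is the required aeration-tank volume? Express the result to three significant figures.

V·X = Y·Q·ΔS·θ_c gives V = 0.387 × 260 × (2730 − 12.5) × 20.5 / 2300 = 2437 m³.

V ≈ 2440 m³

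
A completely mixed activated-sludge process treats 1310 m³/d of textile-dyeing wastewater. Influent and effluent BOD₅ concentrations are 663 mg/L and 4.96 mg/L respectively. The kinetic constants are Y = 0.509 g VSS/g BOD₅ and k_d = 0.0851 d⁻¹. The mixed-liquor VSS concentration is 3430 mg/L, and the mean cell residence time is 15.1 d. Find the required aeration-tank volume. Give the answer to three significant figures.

From the SRT design equation V = Y Q (S₀−S) θ_c / [X (1 + k_d θ_c)] = 0.509 × 1310 × (663 − 4.96) × 15.1 / [3430 × (1 + 0.0851 × 15.1)] = 6.63×10^6 / 7838 = 845.3 m³.

V ≈ 845 m³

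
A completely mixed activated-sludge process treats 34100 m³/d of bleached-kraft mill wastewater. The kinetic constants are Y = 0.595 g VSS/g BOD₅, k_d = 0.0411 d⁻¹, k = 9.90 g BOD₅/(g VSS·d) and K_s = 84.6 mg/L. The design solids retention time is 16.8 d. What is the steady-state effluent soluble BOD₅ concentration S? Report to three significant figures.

For a completely mixed reactor with recycle the Lawrence–McCarty relation gives S = K_s·(1 + k_d·θ_c) / [θ_c·(Y·k − k_d) − 1] = 84.6 × (1 + 0.0411 × 16.8) / [16.8 × (0.595 × 9.90 − 0.0411) − 1] = 143.0 / 97.27 = 1.470 mg/L.

S ≈ 1.47 mg/L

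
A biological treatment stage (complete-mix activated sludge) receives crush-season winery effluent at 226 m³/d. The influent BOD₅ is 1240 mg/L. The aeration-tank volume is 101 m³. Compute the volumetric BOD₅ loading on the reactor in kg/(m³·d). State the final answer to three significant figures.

L_v = Q S₀ / V = 226 × 1240 × 10⁻³ / 101.0 = 2.775 kg/(m³·d).

L_v ≈ 2.77 kg BOD₅/(m³·d)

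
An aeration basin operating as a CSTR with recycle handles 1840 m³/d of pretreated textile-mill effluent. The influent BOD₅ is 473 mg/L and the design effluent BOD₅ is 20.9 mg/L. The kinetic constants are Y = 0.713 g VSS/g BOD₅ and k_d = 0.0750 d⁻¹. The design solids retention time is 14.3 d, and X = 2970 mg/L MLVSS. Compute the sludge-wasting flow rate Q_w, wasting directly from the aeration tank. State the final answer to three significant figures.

Rearranging the biomass balance for a CMAS with decay, V = Y·Q·ΔS·θ_c / [X·(1+k_d θ_c)] = 0.713 × 1840 × (473 − 20.9) × 14.3 / [2970 × (1 + 0.0750 × 14.3)] = 8.48×10^6 / 6155 = 1378 m³.
For wasting at MLVSS concentration, Q_w = V/θ_c = 1378/14.3 = 96.36 m³/d.

Q_w ≈ 96.4 m³/d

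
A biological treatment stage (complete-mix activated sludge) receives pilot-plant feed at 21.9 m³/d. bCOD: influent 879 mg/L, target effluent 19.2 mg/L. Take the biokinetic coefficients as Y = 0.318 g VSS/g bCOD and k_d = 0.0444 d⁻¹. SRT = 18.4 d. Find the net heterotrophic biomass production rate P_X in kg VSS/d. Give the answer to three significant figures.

Y_obs = Y / (1 + k_d θ_c) = 0.318 / (1 + 0.0444 × 18.4) = 0.318 / 1.817 = 0.1750.
Substrate removed = Q·(S₀ − S) = 21.9 m³/d × (879 − 19.2) g/m³ = 1.88×10^4 g/d = 18.83 kg/d.
Biomass produced: P_X = Y_obs·Q·ΔS = 0.1750 × 18.83 ≈ 3.296 kg VSS/d.

P_X ≈ 3.30 kg VSS/d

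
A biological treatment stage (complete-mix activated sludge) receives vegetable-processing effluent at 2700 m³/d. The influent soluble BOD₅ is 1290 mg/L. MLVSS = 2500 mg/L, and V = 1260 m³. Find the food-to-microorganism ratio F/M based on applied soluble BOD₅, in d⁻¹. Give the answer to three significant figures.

F/M ≈ 1.11 d⁻¹

Food-to-microorganism ratio F/M = Q S₀ / (V X) = 2700 × 1290 / (1260 × 2500) = 1.106 d⁻¹.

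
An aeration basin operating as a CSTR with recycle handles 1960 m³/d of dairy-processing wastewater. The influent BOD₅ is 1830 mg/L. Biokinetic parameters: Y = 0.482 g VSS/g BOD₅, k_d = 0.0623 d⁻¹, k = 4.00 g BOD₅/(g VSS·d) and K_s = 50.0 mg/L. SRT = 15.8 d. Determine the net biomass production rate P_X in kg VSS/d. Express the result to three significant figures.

For a completely mixed reactor with recycle the Lawrence–McCarty relation gives S = K_s·(1 + k_d·θ_c) / [θ_c·(Y·k − k_d) − 1] = 50.0 × (1 + 0.0623 × 15.8) / [15.8 × (0.482 × 4.00 − 0.0623) − 1] = 99.22 / 28.48 = 3.484 mg/L.
The observed yield is Y_obs = Y/(1 + k_d·θ_c) = 0.482 / (1 + 0.0623 × 15.8) = 0.482 / 1.984 = 0.2429 g VSS per g BOD₅ removed.
ΔS = 1830 − 3.48 = 1827 mg/L, so the substrate removal rate is 1960 × 1827/1000 = 3580 kg BOD₅/d.
Net biomass production P_X = Y_obs × Q·(S₀ − S) = 0.2429 × 3580 = 869.6 kg VSS/d.

P_X ≈ 870 kg VSS/d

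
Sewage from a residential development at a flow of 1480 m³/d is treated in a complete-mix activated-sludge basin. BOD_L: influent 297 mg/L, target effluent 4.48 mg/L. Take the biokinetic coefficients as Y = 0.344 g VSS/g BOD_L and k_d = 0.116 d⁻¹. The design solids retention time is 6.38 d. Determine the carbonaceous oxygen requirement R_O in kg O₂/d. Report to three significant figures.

Correct the yield for decay: Y_obs = Y/(1 + k_d θ_c) = 0.344 / (1 + 0.116 × 6.38) = 0.344 / 1.740 = 0.1977.
Mass of BOD_L removed per day: Q(S₀ − S) = 1480 × 292.5 g/m³ = 432.9 kg/d.
Net sludge production P_X = 0.1977 × 432.9 = 85.59 kg VSS/d.
Carbonaceous O₂ demand = substrate oxidised − cell-mass equivalent = 432.9 − 1.42 × 85.59 = 311.4 kg O₂/d.

R_O ≈ 311 kg O₂/d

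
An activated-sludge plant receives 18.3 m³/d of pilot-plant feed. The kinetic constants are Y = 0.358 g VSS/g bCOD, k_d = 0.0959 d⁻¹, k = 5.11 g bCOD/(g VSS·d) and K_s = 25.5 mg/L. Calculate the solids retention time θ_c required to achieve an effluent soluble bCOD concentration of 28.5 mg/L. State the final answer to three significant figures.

At the target effluent, Y k S/(K_s+S) = 0.358×5.11×28.5/54.00 = 0.9655 d⁻¹.
θ_c = 1/(μ − k_d) = 1/(0.9655 − 0.0959) = 1/0.8696 = 1.150 d.

θ_c ≈ 1.15 d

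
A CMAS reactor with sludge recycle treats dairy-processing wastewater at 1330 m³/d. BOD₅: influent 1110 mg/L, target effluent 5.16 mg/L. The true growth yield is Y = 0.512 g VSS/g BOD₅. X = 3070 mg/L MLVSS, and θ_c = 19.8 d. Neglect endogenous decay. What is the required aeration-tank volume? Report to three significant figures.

With k_d = 0 the design equation reduces to V = Y Q (S₀−S) θ_c / X = 0.512 × 1330 × (1110 − 5.16) × 19.8 / 3070 = 4852 m³.

V ≈ 4850 m³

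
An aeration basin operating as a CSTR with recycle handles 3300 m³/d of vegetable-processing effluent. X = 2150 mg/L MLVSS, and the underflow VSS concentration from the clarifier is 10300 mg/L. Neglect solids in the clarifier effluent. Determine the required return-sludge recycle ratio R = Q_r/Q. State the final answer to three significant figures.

R = Q_r/Q = X/(X_r − X) = 2150 / (10300 − 2150) = 0.2638.

R ≈ 0.264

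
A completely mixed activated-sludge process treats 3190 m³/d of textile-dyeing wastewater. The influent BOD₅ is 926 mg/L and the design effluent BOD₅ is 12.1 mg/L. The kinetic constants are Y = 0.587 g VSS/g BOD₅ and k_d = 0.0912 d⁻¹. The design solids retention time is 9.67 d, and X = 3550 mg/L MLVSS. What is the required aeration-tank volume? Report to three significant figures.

V ≈ 2480 m³

Steady-state biomass mass balance: V·X·(1 + k_d·θ_c) = Y·Q·(S₀ − S)·θ_c, so V = 0.587 × 3190 × (926 − 12.1) × 9.67 / [3550 × (1 + 0.0912 × 9.67)] = 1.65×10^7 / 6681 = 2477 m³.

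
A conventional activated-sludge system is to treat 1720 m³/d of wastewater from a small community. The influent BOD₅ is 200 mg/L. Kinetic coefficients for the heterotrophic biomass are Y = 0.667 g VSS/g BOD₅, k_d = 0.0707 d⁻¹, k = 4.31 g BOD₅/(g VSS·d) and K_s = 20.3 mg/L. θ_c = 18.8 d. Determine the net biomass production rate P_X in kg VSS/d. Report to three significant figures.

For a completely mixed reactor with recycle the Lawrence–McCarty relation gives S = K_s·(1 + k_d·θ_c) / [θ_c·(Y·k − k_d) − 1] = 20.3 × (1 + 0.0707 × 18.8) / [18.8 × (0.667 × 4.31 − 0.0707) − 1] = 47.28 / 51.72 = 0.9143 mg/L.
Y_obs = Y / (1 + k_d θ_c) = 0.667 / (1 + 0.0707 × 18.8) = 0.667 / 2.329 = 0.2864.
ΔS = 200 − 0.914 = 199.1 mg/L, so the substrate removal rate is 1720 × 199.1/1000 = 342.4 kg BOD₅/d.
P_X = Y_obs · Q(S₀ − S) = 0.2864 × 342.4 = 98.06 kg VSS/d.

P_X ≈ 98.1 kg VSS/d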